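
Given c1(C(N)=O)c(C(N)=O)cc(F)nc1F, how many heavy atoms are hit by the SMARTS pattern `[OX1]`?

The query [OX1] means: aliphatic oxygen with one total connection — typically a carbonyl =O or an oxide.
Check the 14 heavy atoms by environment: 1× n (aromatic, X2) → no; 5× c (aromatic, X3) → no; 2× F (X1) → no; 2× C (X3) → no; 2× O (X1) → match; 2× N (X3) → no.
That gives 2 matching atoms.

2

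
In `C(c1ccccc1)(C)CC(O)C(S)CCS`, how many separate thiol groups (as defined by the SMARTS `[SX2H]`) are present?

2

[SX2H] is the SMARTS for a thiol: an aliphatic sulfur with two connections, one being H.
The molecule carries 2 separate instances of a thiol (-SH) meeting every constraint; each maps to a distinct set of atoms, giving 2 matches.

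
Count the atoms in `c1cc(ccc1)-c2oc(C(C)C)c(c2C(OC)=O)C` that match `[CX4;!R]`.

5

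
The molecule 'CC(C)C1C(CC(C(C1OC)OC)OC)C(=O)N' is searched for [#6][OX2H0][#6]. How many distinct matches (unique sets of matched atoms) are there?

3

[#6][OX2H0][#6] is the SMARTS for an ether: an aliphatic oxygen bridging two carbons with no H on the oxygen.
The molecule carries 3 separate instances of a methoxy ether (-OCH3) meeting every constraint; each maps to a distinct set of atoms, giving 3 matches.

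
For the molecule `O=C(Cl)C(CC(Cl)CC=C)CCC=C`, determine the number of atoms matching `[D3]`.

3

The query [D3] means: atom with exactly three heavy-atom neighbours.
Check the 14 heavy atoms by environment: 6× C (D2) → no; 3× C (D3) → match; 2× Cl (D1) → no; 2× C (D1) → no; 1× O (D1) → no.
That gives 3 matching atoms.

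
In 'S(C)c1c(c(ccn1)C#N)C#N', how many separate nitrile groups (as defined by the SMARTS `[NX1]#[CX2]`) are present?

2

[NX1]#[CX2] is the SMARTS for a nitrile: a nitrogen triple-bonded to a two-connected carbon.
The molecule carries 2 separate instances of a nitrile (-C#N) meeting every constraint; each maps to a distinct set of atoms, giving 2 matches.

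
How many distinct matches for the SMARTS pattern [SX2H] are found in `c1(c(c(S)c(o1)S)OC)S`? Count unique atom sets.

[SX2H] is the SMARTS for a thiol: an aliphatic sulfur with two connections, one being H.
The molecule carries 3 separate instances of a thiol (-SH) meeting every constraint; each maps to a distinct set of atoms, giving 3 matches.

3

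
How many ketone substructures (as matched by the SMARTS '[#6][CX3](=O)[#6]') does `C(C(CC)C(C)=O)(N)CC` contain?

1

[#6][CX3](=O)[#6] is the SMARTS for a ketone: a carbonyl carbon (no H) flanked by two carbons.
Exactly one fragment in the molecule meets all constraints, giving 1 match.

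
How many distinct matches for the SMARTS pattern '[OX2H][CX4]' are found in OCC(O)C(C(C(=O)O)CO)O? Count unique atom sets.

4

[OX2H][CX4] is the SMARTS for an aliphatic alcohol: a hydroxyl oxygen bound to an sp3 (X4) carbon.
The molecule carries 4 separate instances of a hydroxyl group (-OH) meeting every constraint; each maps to a distinct set of atoms, giving 4 matches.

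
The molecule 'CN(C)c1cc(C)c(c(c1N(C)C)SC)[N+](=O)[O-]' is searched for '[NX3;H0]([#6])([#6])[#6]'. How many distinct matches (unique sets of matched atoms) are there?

2

[NX3;H0]([#6])([#6])[#6] is the SMARTS for a tertiary amine: a trivalent nitrogen with no H, bonded to three carbons.
The molecule carries 2 separate instances of a dimethylamino group (-N(CH3)2) meeting every constraint; each maps to a distinct set of atoms, giving 2 matches.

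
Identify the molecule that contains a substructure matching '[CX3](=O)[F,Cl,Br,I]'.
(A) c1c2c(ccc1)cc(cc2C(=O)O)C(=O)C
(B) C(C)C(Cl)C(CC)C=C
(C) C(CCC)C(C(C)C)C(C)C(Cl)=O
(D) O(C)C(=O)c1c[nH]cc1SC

C

[CX3](=O)[F,Cl,Br,I] describes a carbonyl carbon bonded to a halogen (an acyl halide).
(A) has a carboxylic acid group (-C(=O)OH) but the carbonyl is bonded to -OH, not to a halogen.
(B) has a chloro substituent but the Cl is not on a carbonyl carbon.
(C) contains an acyl chloride (-C(=O)Cl), which satisfies every atom and bond constraint.
(D) has a methyl-ester group (-C(=O)OCH3) but the carbonyl is bonded to -O-C, not to a halogen.
So the answer is (C).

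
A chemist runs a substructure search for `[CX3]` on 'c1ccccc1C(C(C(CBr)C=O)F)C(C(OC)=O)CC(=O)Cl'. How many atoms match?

The query [CX3] means: C with X3: aliphatic carbon with exactly 3 total connections.
Check the 23 heavy atoms by environment: 7× C (X4) → no; 3× C (X3) → match; 3× O (X1) → no; 1× O (X2) → no; 6× c (aromatic, X3) → no; 1× Br (X1) → no; 1× F (X1) → no; 1× Cl (X1) → no.
That gives 3 matching atoms.

3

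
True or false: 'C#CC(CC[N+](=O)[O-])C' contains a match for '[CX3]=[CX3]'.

False

The pattern [CX3]=[CX3] describes a non-aromatic C=C double bond between two sp2 carbons — an alkene.
The closest candidate here is an ethynyl group (-C#CH), but the C-C bond is a triple bond, not a double bond. No other fragment satisfies the full query, so there is no match.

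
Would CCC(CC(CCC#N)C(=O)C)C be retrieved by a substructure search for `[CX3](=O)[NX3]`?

No

The pattern [CX3](=O)[NX3] describes a carbonyl carbon bonded to a trivalent nitrogen — an amide.
The closest candidate here is a nitrile (-C#N), but the nitrile N is NX1 (triple-bonded), not NX3. No other fragment satisfies the full query, so there is no match.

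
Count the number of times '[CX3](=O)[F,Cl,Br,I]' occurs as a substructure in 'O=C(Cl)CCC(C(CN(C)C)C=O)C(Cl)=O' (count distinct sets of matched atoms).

2

[CX3](=O)[F,Cl,Br,I] is the SMARTS for an acyl halide: a carbonyl carbon bonded to a halogen.
The molecule carries 2 separate instances of an acyl chloride (-C(=O)Cl) meeting every constraint; each maps to a distinct set of atoms, giving 2 matches.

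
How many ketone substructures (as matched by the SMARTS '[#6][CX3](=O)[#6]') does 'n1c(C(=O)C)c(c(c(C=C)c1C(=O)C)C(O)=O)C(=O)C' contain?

[#6][CX3](=O)[#6] is the SMARTS for a ketone: a carbonyl carbon (no H) flanked by two carbons.
The molecule carries 3 separate instances of an acetyl/ketone group (-C(=O)CH3) meeting every constraint; each maps to a distinct set of atoms, giving 3 matches.

3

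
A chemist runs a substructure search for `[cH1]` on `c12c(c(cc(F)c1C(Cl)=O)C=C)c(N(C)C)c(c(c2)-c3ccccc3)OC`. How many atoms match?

7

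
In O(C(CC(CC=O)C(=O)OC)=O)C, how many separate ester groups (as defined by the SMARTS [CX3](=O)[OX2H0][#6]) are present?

2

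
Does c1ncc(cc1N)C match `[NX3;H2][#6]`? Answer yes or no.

Yes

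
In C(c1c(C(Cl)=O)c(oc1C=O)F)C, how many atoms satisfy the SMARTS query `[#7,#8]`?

Check the 13 heavy atoms by environment: 1× o (aromatic) → match; 4× c (aromatic) → no; 1× F → no; 4× C → no; 2× O → match; 1× Cl → no.
Summing the matching environments: 1 + 2 = 3 matching atoms.

3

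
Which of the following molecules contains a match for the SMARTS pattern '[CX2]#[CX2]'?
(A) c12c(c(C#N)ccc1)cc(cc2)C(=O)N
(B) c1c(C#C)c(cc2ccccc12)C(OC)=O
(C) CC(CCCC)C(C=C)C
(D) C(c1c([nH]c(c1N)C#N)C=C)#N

B

[CX2]#[CX2] describes a carbon-carbon triple bond (an alkyne).
(A) has a nitrile (-C#N) but the triple bond is C#N, not C#C.
(B) contains an ethynyl group (-C#CH), which satisfies every atom and bond constraint.
(C) has a vinyl group (-CH=CH2) but the C=C is a double bond; both carbons are CX3, not CX2.
(D) has a nitrile (-C#N) but the triple bond is C#N, not C#C.
So the answer is (B).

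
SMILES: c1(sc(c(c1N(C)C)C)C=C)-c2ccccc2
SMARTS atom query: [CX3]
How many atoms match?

The query [CX3] means: C with X3: aliphatic carbon with exactly 3 total connections.
Check the 17 heavy atoms by environment: 1× s (aromatic, X2) → no; 10× c (aromatic, X3) → no; 2× C (X3) → match; 1× N (X3) → no; 3× C (X4) → no.
That gives 2 matching atoms.

2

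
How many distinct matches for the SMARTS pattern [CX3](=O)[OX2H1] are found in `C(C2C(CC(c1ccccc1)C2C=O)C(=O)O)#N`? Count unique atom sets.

[CX3](=O)[OX2H1] is the SMARTS for a carboxylic acid: an sp2 carbon double-bonded to O and single-bonded to an -OH oxygen.
Exactly one fragment in the molecule meets all constraints, giving 1 match.

1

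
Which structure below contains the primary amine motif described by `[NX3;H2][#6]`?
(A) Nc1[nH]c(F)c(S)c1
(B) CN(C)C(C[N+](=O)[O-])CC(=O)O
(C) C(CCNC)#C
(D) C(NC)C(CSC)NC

A

[NX3;H2][#6] describes a trivalent nitrogen with two H attached to carbon (a primary amine).
(A) contains a primary amino group (-NH2), which satisfies every atom and bond constraint.
(B) has a dimethylamino group (-N(CH3)2) but the nitrogen has H0, not H2.
(C) has an N-methylamino group (-NHCH3) but the nitrogen bears two carbons and only one H (H1), not H2.
(D) has an N-methylamino group (-NHCH3) but the nitrogen bears two carbons and only one H (H1), not H2.
So the answer is (A).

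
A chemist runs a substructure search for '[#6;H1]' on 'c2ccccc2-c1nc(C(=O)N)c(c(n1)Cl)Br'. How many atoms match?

The query [#6;H1] means: any carbon bearing exactly one hydrogen.
Check the 17 heavy atoms by environment: 2× n (aromatic, H0) → no; 5× c (aromatic, H0) → no; 5× c (aromatic, H1) → match; 1× Cl (H0) → no; 1× C (H0) → no; 1× O (H0) → no; 1× N (H2) → no; 1× Br (H0) → no.
That gives 5 matching atoms.

5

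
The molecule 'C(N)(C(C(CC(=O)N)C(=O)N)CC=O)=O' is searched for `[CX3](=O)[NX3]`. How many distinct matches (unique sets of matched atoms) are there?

[CX3](=O)[NX3] is the SMARTS for an amide: a carbonyl carbon bonded to a trivalent nitrogen.
The molecule carries 3 separate instances of a primary amide (-C(=O)NH2) meeting every constraint; each maps to a distinct set of atoms, giving 3 matches.

3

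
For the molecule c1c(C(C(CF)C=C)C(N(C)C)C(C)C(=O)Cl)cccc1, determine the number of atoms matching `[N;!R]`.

1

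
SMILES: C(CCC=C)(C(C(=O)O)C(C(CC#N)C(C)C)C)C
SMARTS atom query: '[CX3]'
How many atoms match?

The query [CX3] means: C with X3: aliphatic carbon with exactly 3 total connections.
Check the 19 heavy atoms by environment: 12× C (X4) → no; 3× C (X3) → match; 1× O (X1) → no; 1× O (X2) → no; 1× C (X2) → no; 1× N (X1) → no.
That gives 3 matching atoms.

3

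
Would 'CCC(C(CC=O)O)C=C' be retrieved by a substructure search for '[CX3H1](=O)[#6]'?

The pattern [CX3H1](=O)[#6] describes an sp2 carbon with one H, double-bonded to O and single-bonded to carbon — an aldehyde.
The molecule carries an aldehyde (-CHO), whose atoms satisfy every constraint of the query, so the pattern matches.

Yes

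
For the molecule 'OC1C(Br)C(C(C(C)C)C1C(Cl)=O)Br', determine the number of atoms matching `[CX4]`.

The query [CX4] means: C with X4: aliphatic carbon with exactly 4 total connections (bonds + H).
Check the 14 heavy atoms by environment: 8× C (X4) → match; 2× Br (X1) → no; 1× C (X3) → no; 1× O (X1) → no; 1× Cl (X1) → no; 1× O (X2) → no.
That gives 8 matching atoms.

8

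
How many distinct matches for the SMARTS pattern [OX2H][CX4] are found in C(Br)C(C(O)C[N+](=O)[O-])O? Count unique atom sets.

[OX2H][CX4] is the SMARTS for an aliphatic alcohol: a hydroxyl oxygen bound to an sp3 (X4) carbon.
The molecule carries 2 separate instances of a hydroxyl group (-OH) meeting every constraint; each maps to a distinct set of atoms, giving 2 matches.

2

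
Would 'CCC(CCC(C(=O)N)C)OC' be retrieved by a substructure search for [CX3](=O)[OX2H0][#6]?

The pattern [CX3](=O)[OX2H0][#6] describes a carbonyl carbon bonded to an oxygen that is itself bonded to carbon (no H on that O) — an ester.
The closest candidate here is a primary amide (-C(=O)NH2), but the carbonyl is bonded to N, not to an O-C linkage. No other fragment satisfies the full query, so there is no match.

No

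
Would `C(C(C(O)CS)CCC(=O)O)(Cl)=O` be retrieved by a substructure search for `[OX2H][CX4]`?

The pattern [OX2H][CX4] describes a hydroxyl oxygen bound to an sp3 (X4) carbon — an aliphatic alcohol.
The molecule carries a hydroxyl group (-OH), whose atoms satisfy every constraint of the query, so the pattern matches.

Yes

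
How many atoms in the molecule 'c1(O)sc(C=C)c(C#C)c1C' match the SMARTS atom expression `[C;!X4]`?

Check the 11 heavy atoms by environment: 1× s (aromatic, X2) → no; 4× c (aromatic, X3) → no; 1× O (X2) → no; 2× C (X2) → match; 1× C (X4) → no; 2× C (X3) → match.
Summing the matching environments: 2 + 2 = 4 matching atoms.

4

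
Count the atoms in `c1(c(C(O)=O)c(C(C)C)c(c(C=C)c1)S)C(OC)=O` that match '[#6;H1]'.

Check the 19 heavy atoms by environment: 5× c (aromatic, H0) → no; 1× c (aromatic, H1) → match; 2× C (H0) → no; 3× O (H0) → no; 3× C (H3) → no; 1× O (H1) → no; 1× S (H1) → no; 2× C (H1) → match; 1× C (H2) → no.
Summing the matching environments: 1 + 2 = 3 matching atoms.

3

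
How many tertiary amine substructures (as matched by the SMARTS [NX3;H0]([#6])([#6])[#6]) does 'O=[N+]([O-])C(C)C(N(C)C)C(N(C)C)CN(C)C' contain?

3

[NX3;H0]([#6])([#6])[#6] is the SMARTS for a tertiary amine: a trivalent nitrogen with no H, bonded to three carbons.
The molecule carries 3 separate instances of a dimethylamino group (-N(CH3)2) meeting every constraint; each maps to a distinct set of atoms, giving 3 matches.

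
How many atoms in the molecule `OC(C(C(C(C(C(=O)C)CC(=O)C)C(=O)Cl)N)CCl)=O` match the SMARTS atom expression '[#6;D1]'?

The query [#6;D1] means: carbon bonded to exactly one heavy atom.
Check the 20 heavy atoms by environment: 2× C (D2) → no; 8× C (D3) → no; 5× O (D1) → no; 2× C (D1) → match; 2× Cl (D1) → no; 1× N (D1) → no.
That gives 2 matching atoms.

2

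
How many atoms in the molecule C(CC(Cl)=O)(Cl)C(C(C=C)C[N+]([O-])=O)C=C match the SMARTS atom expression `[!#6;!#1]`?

The query [!#6;!#1] means: not carbon and not hydrogen — any heteroatom.
Check the 16 heavy atoms by environment: 10× C → no; 2× O → match; 2× Cl → match; 1× N (charge +1) → match; 1× O (charge -1) → match.
Summing the matching environments: 2 + 2 + 1 + 1 = 6 matching atoms.

6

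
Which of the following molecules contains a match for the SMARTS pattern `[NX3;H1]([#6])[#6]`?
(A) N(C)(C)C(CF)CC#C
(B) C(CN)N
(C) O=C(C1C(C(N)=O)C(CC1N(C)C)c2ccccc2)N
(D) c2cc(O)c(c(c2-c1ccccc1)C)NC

D

[NX3;H1]([#6])[#6] describes a trivalent nitrogen with one H, bonded to two carbons (a secondary amine).
(A) has a dimethylamino group (-N(CH3)2) but the nitrogen has H0, not H1.
(B) has a primary amino group (-NH2) but the nitrogen has H2 and only one carbon neighbour.
(C) has a dimethylamino group (-N(CH3)2) but the nitrogen has H0, not H1.
(D) contains an N-methylamino group (-NHCH3), which satisfies every atom and bond constraint.
So the answer is (D).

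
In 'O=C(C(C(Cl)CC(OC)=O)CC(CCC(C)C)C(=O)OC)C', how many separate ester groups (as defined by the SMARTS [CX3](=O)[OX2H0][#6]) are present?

[CX3](=O)[OX2H0][#6] is the SMARTS for an ester: a carbonyl carbon bonded to an oxygen that is itself bonded to carbon (no H on that O).
The molecule carries 2 separate instances of a methyl-ester group (-C(=O)OCH3) meeting every constraint; each maps to a distinct set of atoms, giving 2 matches.

2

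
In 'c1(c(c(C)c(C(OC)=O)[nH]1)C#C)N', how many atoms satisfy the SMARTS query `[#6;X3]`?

5

Check the 13 heavy atoms by environment: 1× n (aromatic, X3) → no; 4× c (aromatic, X3) → match; 1× C (X3) → match; 1× O (X1) → no; 1× O (X2) → no; 2× C (X4) → no; 1× N (X3) → no; 2× C (X2) → no.
Summing the matching environments: 4 + 1 = 5 matching atoms.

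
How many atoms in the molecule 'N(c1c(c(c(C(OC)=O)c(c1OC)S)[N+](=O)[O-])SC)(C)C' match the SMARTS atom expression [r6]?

6

Check the 21 heavy atoms by environment: 6× c (aromatic, in 6-ring) → match; 1× N (acyclic) → no; 6× C (acyclic) → no; 4× O (acyclic) → no; 2× S (acyclic) → no; 1× N (charge +1, acyclic) → no; 1× O (charge -1, acyclic) → no.
That gives 6 matching atoms.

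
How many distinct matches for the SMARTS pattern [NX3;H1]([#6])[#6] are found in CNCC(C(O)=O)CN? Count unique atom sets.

1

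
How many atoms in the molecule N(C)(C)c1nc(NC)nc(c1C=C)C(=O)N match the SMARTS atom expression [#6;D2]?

The query [#6;D2] means: any carbon bonded to exactly two heavy atoms.
Check the 16 heavy atoms by environment: 2× n (aromatic, D2) → no; 4× c (aromatic, D3) → no; 1× C (D2) → match; 4× C (D1) → no; 1× N (D2) → no; 1× C (D3) → no; 1× O (D1) → no; 1× N (D1) → no; 1× N (D3) → no.
That gives 1 matching atom.

1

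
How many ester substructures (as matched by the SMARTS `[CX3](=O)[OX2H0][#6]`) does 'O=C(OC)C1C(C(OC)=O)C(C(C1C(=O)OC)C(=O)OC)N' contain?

4

[CX3](=O)[OX2H0][#6] is the SMARTS for an ester: a carbonyl carbon bonded to an oxygen that is itself bonded to carbon (no H on that O).
The molecule carries 4 separate instances of a methyl-ester group (-C(=O)OCH3) meeting every constraint; each maps to a distinct set of atoms, giving 4 matches.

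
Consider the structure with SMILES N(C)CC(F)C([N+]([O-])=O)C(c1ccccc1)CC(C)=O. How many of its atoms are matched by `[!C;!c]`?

6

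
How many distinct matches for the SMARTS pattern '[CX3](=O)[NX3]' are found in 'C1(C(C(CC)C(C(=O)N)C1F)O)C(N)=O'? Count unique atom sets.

[CX3](=O)[NX3] is the SMARTS for an amide: a carbonyl carbon bonded to a trivalent nitrogen.
The molecule carries 2 separate instances of a primary amide (-C(=O)NH2) meeting every constraint; each maps to a distinct set of atoms, giving 2 matches.

2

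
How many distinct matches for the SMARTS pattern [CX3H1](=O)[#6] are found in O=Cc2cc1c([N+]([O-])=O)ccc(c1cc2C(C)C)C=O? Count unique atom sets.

[CX3H1](=O)[#6] is the SMARTS for an aldehyde: an sp2 carbon with one H, double-bonded to O and single-bonded to carbon.
The molecule carries 2 separate instances of an aldehyde (-CHO) meeting every constraint; each maps to a distinct set of atoms, giving 2 matches.

2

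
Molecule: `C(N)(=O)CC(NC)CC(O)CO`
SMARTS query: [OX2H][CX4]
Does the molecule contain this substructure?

The pattern [OX2H][CX4] describes a hydroxyl oxygen bound to an sp3 (X4) carbon — an aliphatic alcohol.
The molecule carries a hydroxyl group (-OH), whose atoms satisfy every constraint of the query, so the pattern matches.

Yes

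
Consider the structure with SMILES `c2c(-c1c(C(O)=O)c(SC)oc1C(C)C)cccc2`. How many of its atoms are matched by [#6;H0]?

The query [#6;H0] means: any carbon with no attached hydrogen.
Check the 19 heavy atoms by environment: 1× o (aromatic, H0) → no; 5× c (aromatic, H0) → match; 1× C (H0) → match; 1× O (H0) → no; 1× O (H1) → no; 1× S (H0) → no; 3× C (H3) → no; 1× C (H1) → no; 5× c (aromatic, H1) → no.
Summing the matching environments: 5 + 1 = 6 matching atoms.

6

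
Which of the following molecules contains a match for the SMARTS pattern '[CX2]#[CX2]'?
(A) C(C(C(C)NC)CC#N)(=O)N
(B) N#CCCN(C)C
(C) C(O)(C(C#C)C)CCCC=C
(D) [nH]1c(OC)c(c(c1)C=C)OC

[CX2]#[CX2] describes a carbon-carbon triple bond (an alkyne).
(A) has a nitrile (-C#N) but the triple bond is C#N, not C#C.
(B) has a nitrile (-C#N) but the triple bond is C#N, not C#C.
(C) contains an ethynyl group (-C#CH), which satisfies every atom and bond constraint.
(D) has a vinyl group (-CH=CH2) but the C=C is a double bond; both carbons are CX3, not CX2.
So the answer is (C).

C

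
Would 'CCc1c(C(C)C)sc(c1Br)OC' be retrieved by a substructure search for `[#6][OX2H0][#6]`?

The pattern [#6][OX2H0][#6] describes an aliphatic oxygen bridging two carbons with no H on the oxygen — an ether.
The molecule carries a methoxy ether (-OCH3), whose atoms satisfy every constraint of the query, so the pattern matches.

Yes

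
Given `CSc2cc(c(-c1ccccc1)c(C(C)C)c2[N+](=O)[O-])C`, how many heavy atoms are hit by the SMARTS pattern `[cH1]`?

6

The query [cH1] means: aromatic carbon bearing exactly one hydrogen.
Check the 21 heavy atoms by environment: 6× c (aromatic, H0) → no; 6× c (aromatic, H1) → match; 1× S (H0) → no; 4× C (H3) → no; 1× C (H1) → no; 1× N (charge +1, H0) → no; 1× O (charge -1, H0) → no; 1× O (H0) → no.
That gives 6 matching atoms.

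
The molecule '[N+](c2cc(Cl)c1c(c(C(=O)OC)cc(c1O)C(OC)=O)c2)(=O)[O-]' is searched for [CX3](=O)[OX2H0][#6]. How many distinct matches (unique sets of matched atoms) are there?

[CX3](=O)[OX2H0][#6] is the SMARTS for an ester: a carbonyl carbon bonded to an oxygen that is itself bonded to carbon (no H on that O).
The molecule carries 2 separate instances of a methyl-ester group (-C(=O)OCH3) meeting every constraint; each maps to a distinct set of atoms, giving 2 matches.

2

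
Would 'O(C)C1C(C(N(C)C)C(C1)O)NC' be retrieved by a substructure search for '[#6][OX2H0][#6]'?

Yes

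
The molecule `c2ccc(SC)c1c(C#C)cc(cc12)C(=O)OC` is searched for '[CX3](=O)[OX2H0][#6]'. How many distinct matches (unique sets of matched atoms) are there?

[CX3](=O)[OX2H0][#6] is the SMARTS for an ester: a carbonyl carbon bonded to an oxygen that is itself bonded to carbon (no H on that O).
Exactly one fragment in the molecule meets all constraints, giving 1 match.

1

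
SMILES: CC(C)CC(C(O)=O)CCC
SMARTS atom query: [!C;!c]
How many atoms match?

The query [!C;!c] means: neither aliphatic nor aromatic carbon — same as [!#6].
Check the 11 heavy atoms by environment: 9× C → no; 2× O → match.
That gives 2 matching atoms.

2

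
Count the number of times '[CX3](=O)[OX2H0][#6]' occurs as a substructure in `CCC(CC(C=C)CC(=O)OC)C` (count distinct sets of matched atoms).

1

[CX3](=O)[OX2H0][#6] is the SMARTS for an ester: a carbonyl carbon bonded to an oxygen that is itself bonded to carbon (no H on that O).
Exactly one fragment in the molecule meets all constraints, giving 1 match.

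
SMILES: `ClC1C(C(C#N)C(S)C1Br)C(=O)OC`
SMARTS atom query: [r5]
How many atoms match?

The query [r5] means: r5 matches atoms in a five-membered ring.
Check the 14 heavy atoms by environment: 5× C (in 5-ring) → match; 3× C (acyclic) → no; 2× O (acyclic) → no; 1× N (acyclic) → no; 1× Cl (acyclic) → no; 1× S (acyclic) → no; 1× Br (acyclic) → no.
That gives 5 matching atoms.

5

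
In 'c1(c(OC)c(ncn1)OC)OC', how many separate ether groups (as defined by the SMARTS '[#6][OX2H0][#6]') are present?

3

[#6][OX2H0][#6] is the SMARTS for an ether: an aliphatic oxygen bridging two carbons with no H on the oxygen.
The molecule carries 3 separate instances of a methoxy ether (-OCH3) meeting every constraint; each maps to a distinct set of atoms, giving 3 matches.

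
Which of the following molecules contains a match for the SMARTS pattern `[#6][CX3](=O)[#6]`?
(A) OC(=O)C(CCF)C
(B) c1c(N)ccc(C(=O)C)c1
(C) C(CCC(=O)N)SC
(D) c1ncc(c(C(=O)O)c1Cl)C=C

[#6][CX3](=O)[#6] describes a carbonyl carbon (no H) flanked by two carbons (a ketone).
(A) has a carboxylic acid group (-C(=O)OH) but one neighbour of the carbonyl carbon is O, not C.
(B) contains an acetyl/ketone group (-C(=O)CH3), which satisfies every atom and bond constraint.
(C) has a primary amide (-C(=O)NH2) but one neighbour of the carbonyl carbon is N, not C.
(D) has a carboxylic acid group (-C(=O)OH) but one neighbour of the carbonyl carbon is O, not C.
So the answer is (B).

B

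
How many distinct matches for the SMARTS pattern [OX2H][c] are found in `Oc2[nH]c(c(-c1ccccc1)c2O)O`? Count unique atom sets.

3

[OX2H][c] is the SMARTS for a phenol: a hydroxyl oxygen attached to an aromatic carbon.
The molecule carries 3 separate instances of a hydroxyl group (-OH) meeting every constraint; each maps to a distinct set of atoms, giving 3 matches.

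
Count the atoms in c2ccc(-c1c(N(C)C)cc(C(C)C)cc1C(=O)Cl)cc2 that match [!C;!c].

The query [!C;!c] means: neither aliphatic nor aromatic carbon — same as [!#6].
Check the 21 heavy atoms by environment: 12× c (aromatic) → no; 1× N → match; 6× C → no; 1× O → match; 1× Cl → match.
Summing the matching environments: 1 + 1 + 1 = 3 matching atoms.

3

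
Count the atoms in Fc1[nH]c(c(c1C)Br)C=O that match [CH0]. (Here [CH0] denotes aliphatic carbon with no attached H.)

The query [CH0] means: aliphatic carbon with no attached hydrogen.
Check the 10 heavy atoms by environment: 1× n (aromatic, H1) → no; 4× c (aromatic, H0) → no; 1× Br (H0) → no; 1× C (H1) → no; 1× O (H0) → no; 1× F (H0) → no; 1× C (H3) → no.
No environment satisfies the query, so 0 matching atoms.

0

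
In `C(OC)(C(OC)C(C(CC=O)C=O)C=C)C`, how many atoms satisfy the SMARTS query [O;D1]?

2

The query [O;D1] means: aliphatic oxygen bonded to exactly one heavy atom.
Check the 16 heavy atoms by environment: 4× C (D2) → no; 4× C (D3) → no; 4× C (D1) → no; 2× O (D1) → match; 2× O (D2) → no.
That gives 2 matching atoms.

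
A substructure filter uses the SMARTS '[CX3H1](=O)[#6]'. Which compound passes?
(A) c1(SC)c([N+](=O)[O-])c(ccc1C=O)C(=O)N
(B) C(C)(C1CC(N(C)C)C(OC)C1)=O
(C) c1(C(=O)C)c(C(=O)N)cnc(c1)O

[CX3H1](=O)[#6] describes an sp2 carbon with one H, double-bonded to O and single-bonded to carbon (an aldehyde).
(A) contains an aldehyde (-CHO), which satisfies every atom and bond constraint.
(B) has an acetyl/ketone group (-C(=O)CH3) but the carbonyl carbon has H0 (two carbon neighbours), not H1.
(C) has an acetyl/ketone group (-C(=O)CH3) but the carbonyl carbon has H0 (two carbon neighbours), not H1.
So the answer is (A).

A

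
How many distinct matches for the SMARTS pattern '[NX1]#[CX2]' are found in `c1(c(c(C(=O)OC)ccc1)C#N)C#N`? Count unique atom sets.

2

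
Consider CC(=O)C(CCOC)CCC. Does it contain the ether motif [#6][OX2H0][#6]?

The pattern [#6][OX2H0][#6] describes an aliphatic oxygen bridging two carbons with no H on the oxygen — an ether.
The molecule carries a methoxy ether (-OCH3), whose atoms satisfy every constraint of the query, so the pattern matches.

Yes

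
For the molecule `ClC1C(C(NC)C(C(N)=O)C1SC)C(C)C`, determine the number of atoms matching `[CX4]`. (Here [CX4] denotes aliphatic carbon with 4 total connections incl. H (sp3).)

10

Check the 16 heavy atoms by environment: 10× C (X4) → match; 2× N (X3) → no; 1× Cl (X1) → no; 1× S (X2) → no; 1× C (X3) → no; 1× O (X1) → no.
That gives 10 matching atoms.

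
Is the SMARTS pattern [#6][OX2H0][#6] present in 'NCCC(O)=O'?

No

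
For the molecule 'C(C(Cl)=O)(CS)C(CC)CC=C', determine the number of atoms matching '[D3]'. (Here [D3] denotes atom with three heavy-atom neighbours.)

3

Check the 12 heavy atoms by environment: 4× C (D2) → no; 3× C (D3) → match; 2× C (D1) → no; 1× S (D1) → no; 1× O (D1) → no; 1× Cl (D1) → no.
That gives 3 matching atoms.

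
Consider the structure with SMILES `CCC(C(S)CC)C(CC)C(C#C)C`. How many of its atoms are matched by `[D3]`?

4

Check the 14 heavy atoms by environment: 5× C (D1) → no; 4× C (D2) → no; 4× C (D3) → match; 1× S (D1) → no.
That gives 4 matching atoms.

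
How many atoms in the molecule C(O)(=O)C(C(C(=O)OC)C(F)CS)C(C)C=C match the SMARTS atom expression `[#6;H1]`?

5

Check the 17 heavy atoms by environment: 2× C (H2) → no; 5× C (H1) → match; 2× C (H3) → no; 1× F (H0) → no; 1× S (H1) → no; 2× C (H0) → no; 3× O (H0) → no; 1× O (H1) → no.
That gives 5 matching atoms.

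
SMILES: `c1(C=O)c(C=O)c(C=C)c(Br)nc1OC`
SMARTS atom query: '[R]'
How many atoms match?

6

The query [R] means: R matches any atom that is part of a ring.
Check the 15 heavy atoms by environment: 1× n (aromatic, in 6-ring) → match; 5× c (aromatic, in 6-ring) → match; 5× C (acyclic) → no; 3× O (acyclic) → no; 1× Br (acyclic) → no.
Summing the matching environments: 1 + 5 = 6 matching atoms.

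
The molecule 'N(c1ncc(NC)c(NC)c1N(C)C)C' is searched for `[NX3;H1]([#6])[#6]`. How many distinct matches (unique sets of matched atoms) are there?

3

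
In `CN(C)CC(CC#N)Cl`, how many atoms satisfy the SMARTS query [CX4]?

5

The query [CX4] means: C with X4: aliphatic carbon with exactly 4 total connections (bonds + H).
Check the 9 heavy atoms by environment: 5× C (X4) → match; 1× C (X2) → no; 1× N (X1) → no; 1× N (X3) → no; 1× Cl (X1) → no.
That gives 5 matching atoms.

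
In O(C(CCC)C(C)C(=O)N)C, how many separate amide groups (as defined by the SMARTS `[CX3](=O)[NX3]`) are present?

[CX3](=O)[NX3] is the SMARTS for an amide: a carbonyl carbon bonded to a trivalent nitrogen.
Exactly one fragment in the molecule meets all constraints, giving 1 match.

1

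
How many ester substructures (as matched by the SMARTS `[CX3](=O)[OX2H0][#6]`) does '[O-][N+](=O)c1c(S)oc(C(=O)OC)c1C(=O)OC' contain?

2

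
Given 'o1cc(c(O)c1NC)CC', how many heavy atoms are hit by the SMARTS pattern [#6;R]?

4

Check the 10 heavy atoms by environment: 1× o (aromatic, in 5-ring) → no; 4× c (aromatic, in 5-ring) → match; 1× O (acyclic) → no; 3× C (acyclic) → no; 1× N (acyclic) → no.
That gives 4 matching atoms.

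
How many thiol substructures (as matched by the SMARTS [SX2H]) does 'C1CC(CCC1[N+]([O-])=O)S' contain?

[SX2H] is the SMARTS for a thiol: an aliphatic sulfur with two connections, one being H.
Exactly one fragment in the molecule meets all constraints, giving 1 match.

1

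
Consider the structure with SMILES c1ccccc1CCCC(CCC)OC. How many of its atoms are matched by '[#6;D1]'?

Check the 15 heavy atoms by environment: 5× C (D2) → no; 1× C (D3) → no; 1× c (aromatic, D3) → no; 5× c (aromatic, D2) → no; 2× C (D1) → match; 1× O (D2) → no.
That gives 2 matching atoms.

2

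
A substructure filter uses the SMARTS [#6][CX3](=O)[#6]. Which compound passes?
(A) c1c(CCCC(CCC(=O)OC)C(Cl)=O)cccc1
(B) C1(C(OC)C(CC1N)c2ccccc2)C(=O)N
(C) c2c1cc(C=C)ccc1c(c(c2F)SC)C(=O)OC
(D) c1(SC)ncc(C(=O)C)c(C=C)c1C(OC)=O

D

[#6][CX3](=O)[#6] describes a carbonyl carbon (no H) flanked by two carbons (a ketone).
(A) has a methyl-ester group (-C(=O)OCH3) but one neighbour of the carbonyl carbon is O, not C.
(B) has a primary amide (-C(=O)NH2) but one neighbour of the carbonyl carbon is N, not C.
(C) has a methyl-ester group (-C(=O)OCH3) but one neighbour of the carbonyl carbon is O, not C.
(D) contains an acetyl/ketone group (-C(=O)CH3), which satisfies every atom and bond constraint.
So the answer is (D).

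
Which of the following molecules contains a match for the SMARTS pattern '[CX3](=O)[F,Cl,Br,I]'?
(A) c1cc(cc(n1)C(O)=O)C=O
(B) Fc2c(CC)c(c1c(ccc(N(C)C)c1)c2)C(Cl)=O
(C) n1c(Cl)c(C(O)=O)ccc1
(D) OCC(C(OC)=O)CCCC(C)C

[CX3](=O)[F,Cl,Br,I] describes a carbonyl carbon bonded to a halogen (an acyl halide).
(A) has a carboxylic acid group (-C(=O)OH) but the carbonyl is bonded to -OH, not to a halogen.
(B) contains an acyl chloride (-C(=O)Cl), which satisfies every atom and bond constraint.
(C) has a chloro substituent but the Cl is not on a carbonyl carbon.
(D) has a methyl-ester group (-C(=O)OCH3) but the carbonyl is bonded to -O-C, not to a halogen.
So the answer is (B).

B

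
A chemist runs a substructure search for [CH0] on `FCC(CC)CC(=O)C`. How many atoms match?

1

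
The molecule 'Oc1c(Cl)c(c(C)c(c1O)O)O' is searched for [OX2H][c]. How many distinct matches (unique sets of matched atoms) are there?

4

[OX2H][c] is the SMARTS for a phenol: a hydroxyl oxygen attached to an aromatic carbon.
The molecule carries 4 separate instances of a hydroxyl group (-OH) meeting every constraint; each maps to a distinct set of atoms, giving 4 matches.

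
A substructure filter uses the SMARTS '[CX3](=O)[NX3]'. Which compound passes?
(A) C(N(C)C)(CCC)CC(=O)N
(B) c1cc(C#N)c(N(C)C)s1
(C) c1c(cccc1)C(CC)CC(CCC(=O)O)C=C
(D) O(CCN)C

[CX3](=O)[NX3] describes a carbonyl carbon bonded to a trivalent nitrogen (an amide).
(A) contains a primary amide (-C(=O)NH2), which satisfies every atom and bond constraint.
(B) has a nitrile (-C#N) but the nitrile N is NX1 (triple-bonded), not NX3.
(C) has a carboxylic acid group (-C(=O)OH) but the carbonyl is bonded to O, not to an NX3 nitrogen.
(D) has a primary amino group (-NH2) but the -NH2 is not attached to a carbonyl carbon.
So the answer is (A).

A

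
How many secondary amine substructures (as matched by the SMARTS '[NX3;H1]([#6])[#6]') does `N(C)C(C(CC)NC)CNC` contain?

3

[NX3;H1]([#6])[#6] is the SMARTS for a secondary amine: a trivalent nitrogen with one H, bonded to two carbons.
The molecule carries 3 separate instances of an N-methylamino group (-NHCH3) meeting every constraint; each maps to a distinct set of atoms, giving 3 matches.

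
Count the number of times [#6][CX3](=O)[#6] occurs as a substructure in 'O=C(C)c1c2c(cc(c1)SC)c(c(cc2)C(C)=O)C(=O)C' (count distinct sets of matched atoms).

3

[#6][CX3](=O)[#6] is the SMARTS for a ketone: a carbonyl carbon (no H) flanked by two carbons.
The molecule carries 3 separate instances of an acetyl/ketone group (-C(=O)CH3) meeting every constraint; each maps to a distinct set of atoms, giving 3 matches.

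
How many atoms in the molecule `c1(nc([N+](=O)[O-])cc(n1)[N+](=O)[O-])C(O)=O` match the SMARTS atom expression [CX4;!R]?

0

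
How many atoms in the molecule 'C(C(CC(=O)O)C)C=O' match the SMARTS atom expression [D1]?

4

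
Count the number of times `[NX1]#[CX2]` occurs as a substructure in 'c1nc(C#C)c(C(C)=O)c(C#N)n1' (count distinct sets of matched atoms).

[NX1]#[CX2] is the SMARTS for a nitrile: a nitrogen triple-bonded to a two-connected carbon.
Exactly one fragment in the molecule meets all constraints, giving 1 match.

1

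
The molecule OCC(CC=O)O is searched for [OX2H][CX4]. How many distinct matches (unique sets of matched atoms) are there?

2

[OX2H][CX4] is the SMARTS for an aliphatic alcohol: a hydroxyl oxygen bound to an sp3 (X4) carbon.
The molecule carries 2 separate instances of a hydroxyl group (-OH) meeting every constraint; each maps to a distinct set of atoms, giving 2 matches.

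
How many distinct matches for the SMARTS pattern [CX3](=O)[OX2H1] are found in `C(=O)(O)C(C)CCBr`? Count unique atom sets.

[CX3](=O)[OX2H1] is the SMARTS for a carboxylic acid: an sp2 carbon double-bonded to O and single-bonded to an -OH oxygen.
Exactly one fragment in the molecule meets all constraints, giving 1 match.

1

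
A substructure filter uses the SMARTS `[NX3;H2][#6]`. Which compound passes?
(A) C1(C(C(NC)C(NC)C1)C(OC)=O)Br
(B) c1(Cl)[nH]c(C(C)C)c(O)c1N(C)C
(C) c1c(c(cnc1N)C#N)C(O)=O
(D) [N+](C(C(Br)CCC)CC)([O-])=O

C

[NX3;H2][#6] describes a trivalent nitrogen with two H attached to carbon (a primary amine).
(A) has an N-methylamino group (-NHCH3) but the nitrogen bears two carbons and only one H (H1), not H2.
(B) has a dimethylamino group (-N(CH3)2) but the nitrogen has H0, not H2.
(C) contains a primary amino group (-NH2), which satisfies every atom and bond constraint.
(D) has a nitro group (-[N+](=O)[O-]) but the nitrogen is [N+] with no H, not NX3H2.
So the answer is (C).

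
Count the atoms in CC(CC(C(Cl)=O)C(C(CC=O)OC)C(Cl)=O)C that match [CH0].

The query [CH0] means: aliphatic carbon with no attached hydrogen.
Check the 18 heavy atoms by environment: 2× C (H2) → no; 5× C (H1) → no; 4× O (H0) → no; 3× C (H3) → no; 2× C (H0) → match; 2× Cl (H0) → no.
That gives 2 matching atoms.

2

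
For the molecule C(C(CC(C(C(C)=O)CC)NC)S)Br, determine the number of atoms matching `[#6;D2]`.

The query [#6;D2] means: any carbon bonded to exactly two heavy atoms.
Check the 14 heavy atoms by environment: 3× C (D2) → match; 4× C (D3) → no; 3× C (D1) → no; 1× N (D2) → no; 1× Br (D1) → no; 1× O (D1) → no; 1× S (D1) → no.
That gives 3 matching atoms.

3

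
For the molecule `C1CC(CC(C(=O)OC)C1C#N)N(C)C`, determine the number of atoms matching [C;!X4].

The query [C;!X4] means: aliphatic carbon that does not have four total connections.
Check the 15 heavy atoms by environment: 9× C (X4) → no; 1× C (X2) → match; 1× N (X1) → no; 1× C (X3) → match; 1× O (X1) → no; 1× O (X2) → no; 1× N (X3) → no.
Summing the matching environments: 1 + 1 = 2 matching atoms.

2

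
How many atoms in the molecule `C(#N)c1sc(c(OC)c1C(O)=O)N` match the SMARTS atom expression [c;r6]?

0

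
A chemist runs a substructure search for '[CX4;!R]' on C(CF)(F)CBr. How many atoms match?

Check the 6 heavy atoms by environment: 3× C (X4, acyclic) → match; 2× F (X1, acyclic) → no; 1× Br (X1, acyclic) → no.
That gives 3 matching atoms.

3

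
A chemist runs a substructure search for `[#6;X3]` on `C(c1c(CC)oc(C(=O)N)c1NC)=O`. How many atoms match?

Check the 14 heavy atoms by environment: 1× o (aromatic, X2) → no; 4× c (aromatic, X3) → match; 2× C (X3) → match; 2× O (X1) → no; 2× N (X3) → no; 3× C (X4) → no.
Summing the matching environments: 4 + 2 = 6 matching atoms.

6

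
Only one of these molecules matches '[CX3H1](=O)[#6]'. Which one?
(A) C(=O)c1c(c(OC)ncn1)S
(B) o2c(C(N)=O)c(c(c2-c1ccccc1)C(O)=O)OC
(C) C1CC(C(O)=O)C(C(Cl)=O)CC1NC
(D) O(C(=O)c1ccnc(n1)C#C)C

[CX3H1](=O)[#6] describes an sp2 carbon with one H, double-bonded to O and single-bonded to carbon (an aldehyde).
(A) contains an aldehyde (-CHO), which satisfies every atom and bond constraint.
(B) has a carboxylic acid group (-C(=O)OH) but the carbonyl carbon has H0 and is bonded to O, not H1.
(C) has a carboxylic acid group (-C(=O)OH) but the carbonyl carbon has H0 and is bonded to O, not H1.
(D) has a methyl-ester group (-C(=O)OCH3) but the carbonyl carbon has H0, not H1.
So the answer is (A).

A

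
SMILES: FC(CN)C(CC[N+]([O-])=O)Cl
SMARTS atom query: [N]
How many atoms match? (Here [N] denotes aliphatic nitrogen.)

The query [N] means: uppercase N matches aliphatic (non-aromatic) nitrogen only.
Check the 11 heavy atoms by environment: 5× C → no; 1× F → no; 1× N (charge +1) → match; 1× O (charge -1) → no; 1× O → no; 1× N → match; 1× Cl → no.
Summing the matching environments: 1 + 1 = 2 matching atoms.

2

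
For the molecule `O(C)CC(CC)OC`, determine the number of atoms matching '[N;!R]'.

Check the 8 heavy atoms by environment: 6× C (acyclic) → no; 2× O (acyclic) → no.
No environment satisfies the query, so 0 matching atoms.

0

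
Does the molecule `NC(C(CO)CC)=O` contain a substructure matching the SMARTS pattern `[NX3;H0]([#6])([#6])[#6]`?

No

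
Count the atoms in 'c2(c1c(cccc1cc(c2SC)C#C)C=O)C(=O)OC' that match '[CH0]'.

2

The query [CH0] means: aliphatic carbon with no attached hydrogen.
Check the 20 heavy atoms by environment: 6× c (aromatic, H0) → no; 4× c (aromatic, H1) → no; 2× C (H0) → match; 2× C (H1) → no; 3× O (H0) → no; 2× C (H3) → no; 1× S (H0) → no.
That gives 2 matching atoms.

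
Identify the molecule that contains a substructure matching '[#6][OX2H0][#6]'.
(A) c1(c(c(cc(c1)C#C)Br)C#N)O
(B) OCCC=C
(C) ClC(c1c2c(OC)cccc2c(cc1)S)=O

[#6][OX2H0][#6] describes an aliphatic oxygen bridging two carbons with no H on the oxygen (an ether).
(A) has a hydroxyl group (-OH) but the oxygen has H1, not H0 bridging two carbons.
(B) has a hydroxyl group (-OH) but the oxygen has H1, not H0 bridging two carbons.
(C) contains a methoxy ether (-OCH3), which satisfies every atom and bond constraint.
So the answer is (C).

C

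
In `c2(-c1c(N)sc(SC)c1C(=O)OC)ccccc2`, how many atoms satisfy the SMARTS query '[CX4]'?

2

The query [CX4] means: C with X4: aliphatic carbon with exactly 4 total connections (bonds + H).
Check the 18 heavy atoms by environment: 1× s (aromatic, X2) → no; 10× c (aromatic, X3) → no; 1× N (X3) → no; 1× C (X3) → no; 1× O (X1) → no; 1× O (X2) → no; 2× C (X4) → match; 1× S (X2) → no.
That gives 2 matching atoms.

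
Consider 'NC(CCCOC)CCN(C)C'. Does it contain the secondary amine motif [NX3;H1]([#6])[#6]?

The pattern [NX3;H1]([#6])[#6] describes a trivalent nitrogen with one H, bonded to two carbons — a secondary amine.
The closest candidate here is a dimethylamino group (-N(CH3)2), but the nitrogen has H0, not H1. No other fragment satisfies the full query, so there is no match.

No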